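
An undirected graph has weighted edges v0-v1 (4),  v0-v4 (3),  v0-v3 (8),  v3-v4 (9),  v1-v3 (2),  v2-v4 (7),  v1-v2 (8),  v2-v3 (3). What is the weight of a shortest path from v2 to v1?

Comparing a few candidate routes:
v2-v4-v3-v1: 7 + 9 + 2 = 18
v2-v3-v1: 3 + 2 = 5
v2-v1: 8
v2-v4-v0-v1: 7 + 3 + 4 = 14
v2-v3-v0-v1: 3 + 8 + 4 = 15
Best route has total 5.

5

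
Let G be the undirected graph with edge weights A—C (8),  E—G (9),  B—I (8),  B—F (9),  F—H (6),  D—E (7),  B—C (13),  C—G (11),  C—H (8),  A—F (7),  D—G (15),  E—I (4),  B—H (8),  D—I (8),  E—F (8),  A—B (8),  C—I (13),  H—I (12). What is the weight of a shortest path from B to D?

16

Comparing a few candidate routes:
B-F-E-D: 9 + 8 + 7 = 24
B-I-E-D: 8 + 4 + 7 = 19
B-I-D: 8 + 8 = 16
The minimum is 16.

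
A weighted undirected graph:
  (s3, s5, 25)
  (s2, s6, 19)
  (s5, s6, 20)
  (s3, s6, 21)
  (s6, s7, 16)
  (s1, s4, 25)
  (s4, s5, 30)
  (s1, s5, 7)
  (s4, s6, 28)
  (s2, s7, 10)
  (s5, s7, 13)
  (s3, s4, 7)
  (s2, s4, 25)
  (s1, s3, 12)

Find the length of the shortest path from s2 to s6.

19

A few of the s2→s6 routes:
s2 - s7 - s5 - s6: 10 + 13 + 20 = 43
s2 - s4 - s6: 25 + 28 = 53
s2 - s6: 19
s2 - s7 - s6: 10 + 16 = 26
s2 - s4 - s3 - s6: 25 + 7 + 21 = 53
Best route has total 19.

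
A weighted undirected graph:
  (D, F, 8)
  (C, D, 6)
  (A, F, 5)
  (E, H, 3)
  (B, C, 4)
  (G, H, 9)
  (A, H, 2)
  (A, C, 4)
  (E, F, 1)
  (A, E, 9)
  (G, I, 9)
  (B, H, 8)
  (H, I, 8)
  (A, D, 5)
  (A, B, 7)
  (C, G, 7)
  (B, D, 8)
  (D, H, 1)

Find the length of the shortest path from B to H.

Comparing a few candidate routes:
B-C-A-H: 4 + 4 + 2 = 10
B-H: 8
B-A-H: 7 + 2 = 9
B-D-H: 8 + 1 = 9
The minimum is 8.

8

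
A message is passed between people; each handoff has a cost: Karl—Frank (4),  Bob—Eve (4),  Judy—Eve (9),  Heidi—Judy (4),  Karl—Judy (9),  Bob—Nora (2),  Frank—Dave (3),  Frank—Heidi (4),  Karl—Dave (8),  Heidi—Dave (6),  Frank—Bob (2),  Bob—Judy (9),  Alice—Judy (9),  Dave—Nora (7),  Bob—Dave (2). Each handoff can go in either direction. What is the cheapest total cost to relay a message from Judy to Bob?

9

Some routes from Judy to Bob:
Judy → Heidi → Dave → Bob: 4 + 6 + 2 = 12
Judy → Eve → Bob: 9 + 4 = 13
Judy → Heidi → Frank → Bob: 4 + 4 + 2 = 10
Judy → Bob: 9
Best route has total 9.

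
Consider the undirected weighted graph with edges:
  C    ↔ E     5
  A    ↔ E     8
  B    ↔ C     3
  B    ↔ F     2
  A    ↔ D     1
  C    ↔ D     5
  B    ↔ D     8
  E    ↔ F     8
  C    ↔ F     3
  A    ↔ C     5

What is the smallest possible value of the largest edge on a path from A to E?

5

Comparing a few candidate routes:
A -> D -> C -> E: max(1, 5, 5) = 5
A -> C -> E: max(5, 5) = 5
A -> D -> B -> C -> F -> E: max(1, 8, 3, 3, 8) = 8
Best route has worst link 5.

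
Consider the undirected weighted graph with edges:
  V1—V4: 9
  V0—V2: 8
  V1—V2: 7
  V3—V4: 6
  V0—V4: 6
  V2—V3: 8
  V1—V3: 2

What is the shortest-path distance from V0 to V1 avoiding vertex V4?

15

Paths from V0 to V1 avoiding V4:
V0→V2→V1: 8 + 7 = 15
V0→V2→V3→V1: 8 + 8 + 2 = 18
The minimum is 15.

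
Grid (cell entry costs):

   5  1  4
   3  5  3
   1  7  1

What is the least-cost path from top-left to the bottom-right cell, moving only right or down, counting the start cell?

Take [0,0] → [0,1] → [0,2] → [1,2] → [2,2] for a total of 5 + 1 + 4 + 3 + 1 = 14.

14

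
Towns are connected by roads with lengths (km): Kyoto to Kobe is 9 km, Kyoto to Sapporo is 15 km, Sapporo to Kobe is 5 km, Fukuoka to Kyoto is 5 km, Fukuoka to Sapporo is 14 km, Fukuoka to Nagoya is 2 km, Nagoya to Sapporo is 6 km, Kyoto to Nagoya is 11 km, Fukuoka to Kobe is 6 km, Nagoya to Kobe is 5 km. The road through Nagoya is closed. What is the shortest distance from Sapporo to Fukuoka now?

Paths from Sapporo to Fukuoka avoiding Nagoya:
Sapporo-Fukuoka: 14
Sapporo-Kyoto-Kobe-Fukuoka: 15 + 9 + 6 = 30
Sapporo-Kyoto-Fukuoka: 15 + 5 = 20
Sapporo-Kobe-Kyoto-Fukuoka: 5 + 9 + 5 = 19
Sapporo-Kobe-Fukuoka: 5 + 6 = 11
The minimum is 11 km.

11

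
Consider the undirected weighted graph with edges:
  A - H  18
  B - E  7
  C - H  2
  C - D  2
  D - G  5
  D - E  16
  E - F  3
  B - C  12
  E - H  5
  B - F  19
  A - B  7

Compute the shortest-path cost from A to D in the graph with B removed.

22

Routes from A to D avoiding B:
A → H → E → D: 18 + 5 + 16 = 39
A → H → C → D: 18 + 2 + 2 = 22
The minimum is 22.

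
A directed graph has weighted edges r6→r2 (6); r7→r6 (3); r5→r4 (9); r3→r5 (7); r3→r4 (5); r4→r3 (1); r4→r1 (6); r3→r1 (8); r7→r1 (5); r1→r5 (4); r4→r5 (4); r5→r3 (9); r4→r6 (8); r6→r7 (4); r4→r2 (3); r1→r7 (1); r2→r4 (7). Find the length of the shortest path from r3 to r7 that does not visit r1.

17

Paths from r3 to r7 avoiding r1:
r3 - r4 - r6 - r7: 5 + 8 + 4 = 17
r3 - r5 - r4 - r6 - r7: 7 + 9 + 8 + 4 = 28
Best route has total 17.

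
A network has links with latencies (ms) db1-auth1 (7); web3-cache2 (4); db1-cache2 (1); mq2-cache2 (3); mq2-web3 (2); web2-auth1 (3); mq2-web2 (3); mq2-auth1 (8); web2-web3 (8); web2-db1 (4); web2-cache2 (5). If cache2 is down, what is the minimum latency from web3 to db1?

9

A few of the web3→db1 routes:
web3-web2-db1: 8 + 4 = 12
web3-mq2-web2-auth1-db1: 2 + 3 + 3 + 7 = 15
web3-mq2-auth1-web2-db1: 2 + 8 + 3 + 4 = 17
web3-mq2-auth1-db1: 2 + 8 + 7 = 17
web3-mq2-web2-db1: 2 + 3 + 4 = 9
The minimum is 9 ms.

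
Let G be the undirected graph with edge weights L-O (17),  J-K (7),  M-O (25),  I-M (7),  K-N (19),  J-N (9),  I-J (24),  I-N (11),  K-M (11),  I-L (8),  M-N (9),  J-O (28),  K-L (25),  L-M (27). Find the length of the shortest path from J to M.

Comparing a few candidate routes:
J-N-M: 9 + 9 = 18
J-N-I-M: 9 + 11 + 7 = 27
J-K-M: 7 + 11 = 18
J-I-M: 24 + 7 = 31
Best route has total 18.

18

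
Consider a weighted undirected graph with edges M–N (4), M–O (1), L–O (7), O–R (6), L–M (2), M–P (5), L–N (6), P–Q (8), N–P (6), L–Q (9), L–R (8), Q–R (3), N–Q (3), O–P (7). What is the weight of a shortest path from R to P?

Checking several routes:
R -> O -> M -> P: 6 + 1 + 5 = 12
R -> Q -> P: 3 + 8 = 11
R -> Q -> N -> P: 3 + 3 + 6 = 12
Best route has total 11.

11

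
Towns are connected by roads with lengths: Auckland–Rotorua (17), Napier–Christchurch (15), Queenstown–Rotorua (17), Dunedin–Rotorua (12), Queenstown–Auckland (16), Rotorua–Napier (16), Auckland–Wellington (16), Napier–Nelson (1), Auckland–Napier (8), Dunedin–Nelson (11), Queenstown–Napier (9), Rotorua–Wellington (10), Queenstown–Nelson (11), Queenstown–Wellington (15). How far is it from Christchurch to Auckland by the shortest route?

Some routes from Christchurch to Auckland:
Christchurch -> Napier -> Queenstown -> Auckland: 15 + 9 + 16 = 40
Christchurch -> Napier -> Auckland: 15 + 8 = 23
Christchurch -> Napier -> Rotorua -> Auckland: 15 + 16 + 17 = 48
Christchurch -> Napier -> Nelson -> Queenstown -> Auckland: 15 + 1 + 11 + 16 = 43
Christchurch -> Napier -> Nelson -> Dunedin -> Rotorua -> Auckland: 15 + 1 + 11 + 12 + 17 = 56
Christchurch -> Napier -> Queenstown -> Wellington -> Auckland: 15 + 9 + 15 + 16 = 55
Shortest: 23.

23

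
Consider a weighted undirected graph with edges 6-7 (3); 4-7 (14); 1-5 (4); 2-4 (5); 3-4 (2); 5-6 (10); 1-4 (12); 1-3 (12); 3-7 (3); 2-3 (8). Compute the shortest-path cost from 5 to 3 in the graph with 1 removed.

16

Paths from 5 to 3 avoiding 1:
5→6→7→4→3: 10 + 3 + 14 + 2 = 29
5→6→7→3: 10 + 3 + 3 = 16
5→6→7→4→2→3: 10 + 3 + 14 + 5 + 8 = 40
Shortest: 16.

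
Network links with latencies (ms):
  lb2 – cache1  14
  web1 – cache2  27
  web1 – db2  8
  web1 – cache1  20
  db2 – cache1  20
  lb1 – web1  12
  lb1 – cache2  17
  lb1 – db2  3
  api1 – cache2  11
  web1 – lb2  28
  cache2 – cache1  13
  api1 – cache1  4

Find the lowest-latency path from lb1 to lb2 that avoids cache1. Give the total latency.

39

Paths from lb1 to lb2 avoiding cache1:
lb1→db2→web1→lb2: 3 + 8 + 28 = 39
lb1→cache2→web1→lb2: 17 + 27 + 28 = 72
lb1→web1→lb2: 12 + 28 = 40
Best route has total 39 ms.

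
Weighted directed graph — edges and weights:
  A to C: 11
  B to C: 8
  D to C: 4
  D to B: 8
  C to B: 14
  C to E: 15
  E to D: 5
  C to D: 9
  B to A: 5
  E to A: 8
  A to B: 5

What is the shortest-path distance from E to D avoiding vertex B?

Routes from E to D avoiding B:
E - A - C - D: 8 + 11 + 9 = 28
E - D: 5
Shortest: 5.

5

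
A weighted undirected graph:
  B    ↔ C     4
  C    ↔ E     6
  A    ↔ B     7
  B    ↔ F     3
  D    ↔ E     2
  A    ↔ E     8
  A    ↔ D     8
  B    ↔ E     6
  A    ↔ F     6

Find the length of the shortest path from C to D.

8

Some routes from C to D:
C -> E -> D: 6 + 2 = 8
C -> B -> A -> E -> D: 4 + 7 + 8 + 2 = 21
C -> B -> A -> D: 4 + 7 + 8 = 19
C -> B -> F -> A -> D: 4 + 3 + 6 + 8 = 21
C -> B -> E -> D: 4 + 6 + 2 = 12
Shortest: 8.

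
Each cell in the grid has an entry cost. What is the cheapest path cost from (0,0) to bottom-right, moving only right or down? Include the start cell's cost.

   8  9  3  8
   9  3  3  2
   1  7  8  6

Best path: [0,0] → [0,1] → [0,2] → [1,2] → [1,3] → [2,3]
Cost: 8 + 9 + 3 + 3 + 2 + 6 = 31
For comparison, the top-then-right route costs 36.

31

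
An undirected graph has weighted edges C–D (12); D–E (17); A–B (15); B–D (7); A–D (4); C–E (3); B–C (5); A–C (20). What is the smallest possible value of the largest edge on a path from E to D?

7

Some routes from E to D:
E - C - B - A - D: max(3, 5, 15, 4) = 15
E - C - D: max(3, 12) = 12
E - C - B - D: max(3, 5, 7) = 7
Best route has worst link 7.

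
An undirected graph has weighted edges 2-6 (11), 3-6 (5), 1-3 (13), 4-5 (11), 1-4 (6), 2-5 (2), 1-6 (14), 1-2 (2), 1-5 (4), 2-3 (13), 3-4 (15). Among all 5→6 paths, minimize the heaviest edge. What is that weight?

A few of the 5→6 routes:
5 → 1 → 2 → 3 → 6: max(4, 2, 13, 5) = 13
5 → 2 → 6: max(2, 11) = 11
5 → 1 → 2 → 6: max(4, 2, 11) = 11
5 → 4 → 1 → 2 → 6: max(11, 6, 2, 11) = 11
The minimum achievable maximum is 11.

11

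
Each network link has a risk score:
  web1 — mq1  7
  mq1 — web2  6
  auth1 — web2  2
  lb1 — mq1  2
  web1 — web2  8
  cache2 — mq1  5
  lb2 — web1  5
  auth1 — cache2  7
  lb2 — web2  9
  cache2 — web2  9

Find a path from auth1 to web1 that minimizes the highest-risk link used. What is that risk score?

7

Some routes from auth1 to web1:
auth1 -> web2 -> mq1 -> web1: max(2, 6, 7) = 7
auth1 -> web2 -> web1: max(2, 8) = 8
auth1 -> cache2 -> mq1 -> web1: max(7, 5, 7) = 7
auth1 -> cache2 -> mq1 -> web2 -> lb2 -> web1: max(7, 5, 6, 9, 5) = 9
auth1 -> cache2 -> mq1 -> web2 -> web1: max(7, 5, 6, 8) = 8
The minimum achievable maximum is 7.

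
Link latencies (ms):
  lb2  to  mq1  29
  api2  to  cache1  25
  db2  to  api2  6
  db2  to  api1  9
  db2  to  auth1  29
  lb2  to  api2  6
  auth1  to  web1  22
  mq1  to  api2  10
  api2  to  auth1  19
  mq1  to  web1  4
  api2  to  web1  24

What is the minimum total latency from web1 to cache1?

39

Checking several routes:
web1-mq1-api2-cache1: 4 + 10 + 25 = 39
web1-auth1-api2-cache1: 22 + 19 + 25 = 66
web1-mq1-lb2-api2-cache1: 4 + 29 + 6 + 25 = 64
web1-api2-cache1: 24 + 25 = 49
Best route has total 39 ms.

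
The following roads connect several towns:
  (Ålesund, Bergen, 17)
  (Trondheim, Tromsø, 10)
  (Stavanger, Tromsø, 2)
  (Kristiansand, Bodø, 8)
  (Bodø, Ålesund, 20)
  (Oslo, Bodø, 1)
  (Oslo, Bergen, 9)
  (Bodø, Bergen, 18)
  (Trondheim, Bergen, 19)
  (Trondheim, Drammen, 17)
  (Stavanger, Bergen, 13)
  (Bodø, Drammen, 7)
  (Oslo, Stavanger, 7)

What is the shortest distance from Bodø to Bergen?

Checking several routes:
Bodø→Oslo→Stavanger→Bergen: 1 + 7 + 13 = 21
Bodø→Ålesund→Bergen: 20 + 17 = 37
Bodø→Oslo→Bergen: 1 + 9 = 10
Bodø→Bergen: 18
Shortest: 10.

10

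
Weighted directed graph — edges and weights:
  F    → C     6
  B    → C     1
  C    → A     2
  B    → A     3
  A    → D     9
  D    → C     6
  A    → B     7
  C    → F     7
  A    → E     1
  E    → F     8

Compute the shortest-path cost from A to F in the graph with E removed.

15

Candidate routes:
A - B - C - F: 7 + 1 + 7 = 15
A - D - C - F: 9 + 6 + 7 = 22
Best route has total 15.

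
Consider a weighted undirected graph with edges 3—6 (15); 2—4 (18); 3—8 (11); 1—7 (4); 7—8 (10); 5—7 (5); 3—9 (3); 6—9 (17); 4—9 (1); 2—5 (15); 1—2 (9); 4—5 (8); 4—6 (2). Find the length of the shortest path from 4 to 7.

A few of the 4→7 routes:
4 → 5 → 7: 8 + 5 = 13
4 → 2 → 1 → 7: 18 + 9 + 4 = 31
4 → 9 → 3 → 8 → 7: 1 + 3 + 11 + 10 = 25
Shortest: 13.

13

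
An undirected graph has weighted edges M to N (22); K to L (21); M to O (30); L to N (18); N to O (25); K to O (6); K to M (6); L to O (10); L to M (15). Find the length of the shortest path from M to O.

12

A few of the M→O routes:
M → K → O: 6 + 6 = 12
M → L → O: 15 + 10 = 25
M → O: 30
Best route has total 12.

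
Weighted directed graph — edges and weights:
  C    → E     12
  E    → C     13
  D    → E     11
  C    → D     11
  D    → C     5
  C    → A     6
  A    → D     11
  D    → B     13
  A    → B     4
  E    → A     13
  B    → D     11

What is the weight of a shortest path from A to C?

16

Paths from A to C:
A -> B -> D -> E -> C: 4 + 11 + 11 + 13 = 39
A -> B -> D -> C: 4 + 11 + 5 = 20
A -> D -> C: 11 + 5 = 16
A -> D -> E -> C: 11 + 11 + 13 = 35
Shortest: 16.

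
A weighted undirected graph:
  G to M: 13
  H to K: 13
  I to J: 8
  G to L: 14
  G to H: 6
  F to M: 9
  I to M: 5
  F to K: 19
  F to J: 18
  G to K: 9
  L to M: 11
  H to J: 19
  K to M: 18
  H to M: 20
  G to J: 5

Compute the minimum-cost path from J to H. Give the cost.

11

Checking several routes:
J-I-M-G-H: 8 + 5 + 13 + 6 = 32
J-H: 19
J-G-K-H: 5 + 9 + 13 = 27
J-G-H: 5 + 6 = 11
The minimum is 11.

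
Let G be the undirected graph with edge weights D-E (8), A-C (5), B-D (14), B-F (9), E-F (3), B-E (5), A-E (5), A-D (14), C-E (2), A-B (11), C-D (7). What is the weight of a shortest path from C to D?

Some routes from C to D:
C-E-D: 2 + 8 = 10
C-A-E-D: 5 + 5 + 8 = 18
C-D: 7
C-A-D: 5 + 14 = 19
Best route has total 7.

7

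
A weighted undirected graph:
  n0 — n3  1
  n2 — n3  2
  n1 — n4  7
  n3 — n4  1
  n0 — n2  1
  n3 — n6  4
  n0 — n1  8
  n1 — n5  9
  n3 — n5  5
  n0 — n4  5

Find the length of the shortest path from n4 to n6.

Checking several routes:
n4 - n1 - n0 - n3 - n6: 7 + 8 + 1 + 4 = 20
n4 - n0 - n2 - n3 - n6: 5 + 1 + 2 + 4 = 12
n4 - n0 - n3 - n6: 5 + 1 + 4 = 10
n4 - n1 - n0 - n2 - n3 - n6: 7 + 8 + 1 + 2 + 4 = 22
n4 - n3 - n6: 1 + 4 = 5
Shortest: 5.

5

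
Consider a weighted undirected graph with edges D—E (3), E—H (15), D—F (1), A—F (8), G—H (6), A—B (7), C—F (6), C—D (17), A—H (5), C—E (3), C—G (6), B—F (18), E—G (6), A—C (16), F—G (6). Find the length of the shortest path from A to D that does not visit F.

Comparing a few candidate routes:
A-H-E-D: 5 + 15 + 3 = 23
A-H-G-E-D: 5 + 6 + 6 + 3 = 20
A-H-G-C-E-D: 5 + 6 + 6 + 3 + 3 = 23
A-C-E-D: 16 + 3 + 3 = 22
Best route has total 20.

20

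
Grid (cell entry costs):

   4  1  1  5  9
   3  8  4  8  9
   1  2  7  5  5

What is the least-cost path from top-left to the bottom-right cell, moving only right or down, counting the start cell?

One optimal route is r0c0 -> r0c1 -> r0c2 -> r1c2 -> r2c2 -> r2c3 -> r2c4.
Its cost is 4 + 1 + 1 + 4 + 7 + 5 + 5 = 27.
For comparison, the top-then-right route costs 34.

27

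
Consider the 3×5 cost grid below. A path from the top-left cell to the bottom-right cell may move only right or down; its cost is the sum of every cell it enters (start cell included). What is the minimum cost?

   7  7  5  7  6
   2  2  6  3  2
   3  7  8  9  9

31

Take (0,0) → (1,0) → (1,1) → (1,2) → (1,3) → (1,4) → (2,4) for a total of 7 + 2 + 2 + 6 + 3 + 2 + 9 = 31.
For comparison, the top-then-right route costs 43.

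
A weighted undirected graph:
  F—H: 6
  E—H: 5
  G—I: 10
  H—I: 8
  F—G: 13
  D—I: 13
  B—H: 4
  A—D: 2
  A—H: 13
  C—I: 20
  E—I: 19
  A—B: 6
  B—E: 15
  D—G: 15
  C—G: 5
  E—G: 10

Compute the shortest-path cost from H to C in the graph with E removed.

Some routes from H to C avoiding E:
H -> I -> G -> C: 8 + 10 + 5 = 23
H -> F -> G -> C: 6 + 13 + 5 = 24
H -> I -> C: 8 + 20 = 28
The minimum is 23.

23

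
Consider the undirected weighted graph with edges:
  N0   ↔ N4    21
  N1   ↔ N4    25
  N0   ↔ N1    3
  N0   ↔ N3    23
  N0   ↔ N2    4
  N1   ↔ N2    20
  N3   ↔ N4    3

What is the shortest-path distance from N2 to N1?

A few of the N2→N1 routes:
N2 - N1: 20
N2 - N0 - N4 - N1: 4 + 21 + 25 = 50
N2 - N0 - N1: 4 + 3 = 7
Best route has total 7.

7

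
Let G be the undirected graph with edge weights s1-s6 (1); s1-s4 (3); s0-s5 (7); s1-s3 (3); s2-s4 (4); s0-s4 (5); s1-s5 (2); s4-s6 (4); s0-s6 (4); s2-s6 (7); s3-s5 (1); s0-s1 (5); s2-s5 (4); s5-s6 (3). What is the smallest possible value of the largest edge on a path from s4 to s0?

4

Comparing a few candidate routes:
s4→s2→s5→s3→s1→s6→s0: max(4, 4, 1, 3, 1, 4) = 4
s4→s2→s5→s6→s0: max(4, 4, 3, 4) = 4
s4→s2→s5→s1→s6→s0: max(4, 4, 2, 1, 4) = 4
Smallest bottleneck: 4.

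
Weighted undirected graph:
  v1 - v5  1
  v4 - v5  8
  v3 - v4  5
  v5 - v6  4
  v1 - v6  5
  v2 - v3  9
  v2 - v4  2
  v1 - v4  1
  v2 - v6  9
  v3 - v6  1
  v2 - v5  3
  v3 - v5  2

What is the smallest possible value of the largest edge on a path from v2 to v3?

Comparing a few candidate routes:
v2 - v4 - v1 - v5 - v3: max(2, 1, 1, 2) = 2
v2 - v5 - v1 - v4 - v3: max(3, 1, 1, 5) = 5
v2 - v4 - v1 - v5 - v6 - v3: max(2, 1, 1, 4, 1) = 4
v2 - v5 - v6 - v3: max(3, 4, 1) = 4
v2 - v5 - v6 - v1 - v4 - v3: max(3, 4, 5, 1, 5) = 5
v2 - v5 - v3: max(3, 2) = 3
Smallest bottleneck: 2.

2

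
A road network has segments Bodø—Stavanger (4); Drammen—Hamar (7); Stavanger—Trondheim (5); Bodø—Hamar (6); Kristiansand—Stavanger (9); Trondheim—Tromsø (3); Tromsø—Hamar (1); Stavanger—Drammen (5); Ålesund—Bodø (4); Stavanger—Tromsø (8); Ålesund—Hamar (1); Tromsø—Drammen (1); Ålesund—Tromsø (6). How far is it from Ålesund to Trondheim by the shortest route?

5

A few of the Ålesund→Trondheim routes:
Ålesund-Tromsø-Trondheim: 6 + 3 = 9
Ålesund-Hamar-Drammen-Tromsø-Trondheim: 1 + 7 + 1 + 3 = 12
Ålesund-Bodø-Hamar-Tromsø-Trondheim: 4 + 6 + 1 + 3 = 14
Ålesund-Hamar-Tromsø-Trondheim: 1 + 1 + 3 = 5
Ålesund-Bodø-Stavanger-Trondheim: 4 + 4 + 5 = 13
Ålesund-Hamar-Tromsø-Drammen-Stavanger-Trondheim: 1 + 1 + 1 + 5 + 5 = 13
Best route has total 5 mi.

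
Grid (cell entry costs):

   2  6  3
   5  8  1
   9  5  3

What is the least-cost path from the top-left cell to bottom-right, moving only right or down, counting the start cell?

15

Best path: r0c0→r0c1→r0c2→r1c2→r2c2
Cost: 2 + 6 + 3 + 1 + 3 = 15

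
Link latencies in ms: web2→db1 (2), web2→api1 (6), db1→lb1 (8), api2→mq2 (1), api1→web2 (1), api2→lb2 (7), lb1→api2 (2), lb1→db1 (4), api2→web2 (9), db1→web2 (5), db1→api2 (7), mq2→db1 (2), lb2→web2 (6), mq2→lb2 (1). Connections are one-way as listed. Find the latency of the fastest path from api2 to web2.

8

Comparing a few candidate routes:
api2 - mq2 - db1 - web2: 1 + 2 + 5 = 8
api2 - mq2 - lb2 - web2: 1 + 1 + 6 = 8
api2 - web2: 9
Shortest: 8 ms.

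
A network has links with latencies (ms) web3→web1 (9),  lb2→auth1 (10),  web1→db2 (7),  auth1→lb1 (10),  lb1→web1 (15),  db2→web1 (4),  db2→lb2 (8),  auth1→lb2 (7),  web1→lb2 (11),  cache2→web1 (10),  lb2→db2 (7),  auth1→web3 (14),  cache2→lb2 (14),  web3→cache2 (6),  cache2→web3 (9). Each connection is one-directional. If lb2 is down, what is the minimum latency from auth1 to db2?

30

Candidate routes:
auth1 - web3 - web1 - db2: 14 + 9 + 7 = 30
auth1 - web3 - cache2 - web1 - db2: 14 + 6 + 10 + 7 = 37
auth1 - lb1 - web1 - db2: 10 + 15 + 7 = 32
The minimum is 30 ms.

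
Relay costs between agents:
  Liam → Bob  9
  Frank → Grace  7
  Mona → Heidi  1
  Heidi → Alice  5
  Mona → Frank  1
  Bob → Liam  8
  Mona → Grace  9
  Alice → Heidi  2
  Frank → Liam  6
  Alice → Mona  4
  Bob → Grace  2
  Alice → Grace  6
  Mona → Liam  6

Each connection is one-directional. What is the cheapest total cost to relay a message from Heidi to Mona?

Paths from Heidi to Mona:
Heidi → Alice → Mona: 5 + 4 = 9
Shortest: 9.

9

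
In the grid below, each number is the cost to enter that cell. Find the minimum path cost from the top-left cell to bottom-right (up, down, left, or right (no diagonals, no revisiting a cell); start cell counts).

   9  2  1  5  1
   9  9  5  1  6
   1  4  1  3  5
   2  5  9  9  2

Best path: [0,0] [0,1] [0,2] [0,3] [1,3] [2,3] [2,4] [3,4]
Cost: 9 + 2 + 1 + 5 + 1 + 3 + 5 + 2 = 28

28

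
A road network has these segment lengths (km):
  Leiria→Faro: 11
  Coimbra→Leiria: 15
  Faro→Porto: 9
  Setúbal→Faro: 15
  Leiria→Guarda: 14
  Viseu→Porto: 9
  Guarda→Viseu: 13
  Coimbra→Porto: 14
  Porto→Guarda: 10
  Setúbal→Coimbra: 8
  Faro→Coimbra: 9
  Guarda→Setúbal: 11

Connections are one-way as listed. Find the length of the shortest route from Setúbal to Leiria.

Paths from Setúbal to Leiria:
Setúbal - Faro - Coimbra - Leiria: 15 + 9 + 15 = 39
Setúbal - Coimbra - Leiria: 8 + 15 = 23
Shortest: 23 km.

23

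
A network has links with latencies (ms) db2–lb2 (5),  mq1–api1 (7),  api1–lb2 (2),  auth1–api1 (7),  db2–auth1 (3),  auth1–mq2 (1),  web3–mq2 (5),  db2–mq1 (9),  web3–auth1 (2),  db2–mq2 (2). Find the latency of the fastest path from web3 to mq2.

Routes from web3 to mq2:
web3 -> auth1 -> db2 -> mq2: 2 + 3 + 2 = 7
web3 -> auth1 -> api1 -> mq1 -> db2 -> mq2: 2 + 7 + 7 + 9 + 2 = 27
web3 -> auth1 -> api1 -> lb2 -> db2 -> mq2: 2 + 7 + 2 + 5 + 2 = 18
web3 -> auth1 -> mq2: 2 + 1 = 3
web3 -> mq2: 5
Best route has total 3 ms.

3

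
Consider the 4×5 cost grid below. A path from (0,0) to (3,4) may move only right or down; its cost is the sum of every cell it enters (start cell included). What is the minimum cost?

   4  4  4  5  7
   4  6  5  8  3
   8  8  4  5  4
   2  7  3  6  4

34

Path (0,0)→(0,1)→(0,2)→(1,2)→(2,2)→(2,3)→(2,4)→(3,4): 4 + 4 + 4 + 5 + 4 + 5 + 4 + 4 = 34.
(Top row then right column would cost 35.)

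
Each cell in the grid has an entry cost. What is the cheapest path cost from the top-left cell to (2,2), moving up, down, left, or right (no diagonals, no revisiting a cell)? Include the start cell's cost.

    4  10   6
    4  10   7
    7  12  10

Cheapest: (0,0) -> (1,0) -> (1,1) -> (1,2) -> (2,2)
  4 + 4 + 10 + 7 + 10 = 35

35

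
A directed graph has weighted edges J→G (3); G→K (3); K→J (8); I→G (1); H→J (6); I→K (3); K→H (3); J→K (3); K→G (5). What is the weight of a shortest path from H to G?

9

Paths from H to G:
H→J→G: 6 + 3 = 9
H→J→K→G: 6 + 3 + 5 = 14
Best route has total 9.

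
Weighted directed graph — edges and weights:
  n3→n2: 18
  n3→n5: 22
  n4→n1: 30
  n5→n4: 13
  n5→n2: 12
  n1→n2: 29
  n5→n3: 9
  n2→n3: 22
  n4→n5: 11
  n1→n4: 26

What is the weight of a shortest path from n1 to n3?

46

Candidate routes:
n1 -> n4 -> n5 -> n2 -> n3: 26 + 11 + 12 + 22 = 71
n1 -> n2 -> n3: 29 + 22 = 51
n1 -> n4 -> n5 -> n3: 26 + 11 + 9 = 46
The minimum is 46.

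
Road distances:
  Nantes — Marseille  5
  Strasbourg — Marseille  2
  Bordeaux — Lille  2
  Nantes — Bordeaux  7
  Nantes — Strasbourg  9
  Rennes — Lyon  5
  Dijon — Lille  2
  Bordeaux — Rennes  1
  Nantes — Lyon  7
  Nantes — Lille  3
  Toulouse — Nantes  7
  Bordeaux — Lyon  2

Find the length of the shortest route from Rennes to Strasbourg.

Checking several routes:
Rennes - Bordeaux - Lyon - Nantes - Marseille - Strasbourg: 1 + 2 + 7 + 5 + 2 = 17
Rennes - Bordeaux - Lyon - Nantes - Strasbourg: 1 + 2 + 7 + 9 = 19
Rennes - Bordeaux - Nantes - Marseille - Strasbourg: 1 + 7 + 5 + 2 = 15
Rennes - Bordeaux - Lille - Nantes - Marseille - Strasbourg: 1 + 2 + 3 + 5 + 2 = 13
Rennes - Bordeaux - Lille - Nantes - Strasbourg: 1 + 2 + 3 + 9 = 15
Rennes - Bordeaux - Nantes - Strasbourg: 1 + 7 + 9 = 17
Best route has total 13.

13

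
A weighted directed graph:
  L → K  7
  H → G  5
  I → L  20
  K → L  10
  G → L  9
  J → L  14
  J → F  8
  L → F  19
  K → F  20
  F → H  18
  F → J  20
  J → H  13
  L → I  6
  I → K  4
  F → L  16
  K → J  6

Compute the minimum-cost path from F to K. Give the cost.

23

Some routes from F to K:
F→L→I→K: 16 + 6 + 4 = 26
F→L→K: 16 + 7 = 23
F→H→G→L→K: 18 + 5 + 9 + 7 = 39
Shortest: 23.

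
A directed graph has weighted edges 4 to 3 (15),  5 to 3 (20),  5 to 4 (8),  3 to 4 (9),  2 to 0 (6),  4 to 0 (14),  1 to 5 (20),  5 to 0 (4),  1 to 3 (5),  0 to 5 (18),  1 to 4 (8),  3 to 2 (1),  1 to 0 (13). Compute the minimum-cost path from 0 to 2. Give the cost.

Paths from 0 to 2:
0-5-4-3-2: 18 + 8 + 15 + 1 = 42
0-5-3-2: 18 + 20 + 1 = 39
Best route has total 39.

39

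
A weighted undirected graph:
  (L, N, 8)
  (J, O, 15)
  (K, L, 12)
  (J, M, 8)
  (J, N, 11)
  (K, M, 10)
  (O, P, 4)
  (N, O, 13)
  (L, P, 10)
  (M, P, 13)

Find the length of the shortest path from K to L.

12

Some routes from K to L:
K-M-J-N-L: 10 + 8 + 11 + 8 = 37
K-M-P-L: 10 + 13 + 10 = 33
K-M-P-O-N-L: 10 + 13 + 4 + 13 + 8 = 48
K-M-J-O-P-L: 10 + 8 + 15 + 4 + 10 = 47
K-L: 12
Shortest: 12.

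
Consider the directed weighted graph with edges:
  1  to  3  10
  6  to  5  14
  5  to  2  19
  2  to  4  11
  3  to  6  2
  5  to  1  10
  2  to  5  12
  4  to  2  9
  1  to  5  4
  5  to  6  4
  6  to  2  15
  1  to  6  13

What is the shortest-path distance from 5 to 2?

Paths from 5 to 2:
5 - 1 - 3 - 6 - 2: 10 + 10 + 2 + 15 = 37
5 - 6 - 2: 4 + 15 = 19
5 - 2: 19
5 - 1 - 6 - 2: 10 + 13 + 15 = 38
The minimum is 19.

19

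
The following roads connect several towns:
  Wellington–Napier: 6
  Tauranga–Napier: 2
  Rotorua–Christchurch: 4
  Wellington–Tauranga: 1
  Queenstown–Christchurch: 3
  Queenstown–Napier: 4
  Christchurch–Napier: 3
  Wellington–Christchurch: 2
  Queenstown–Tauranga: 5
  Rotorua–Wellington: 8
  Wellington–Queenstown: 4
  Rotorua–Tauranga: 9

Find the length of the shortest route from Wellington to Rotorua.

Comparing a few candidate routes:
Wellington - Tauranga - Rotorua: 1 + 9 = 10
Wellington - Rotorua: 8
Wellington - Tauranga - Napier - Christchurch - Rotorua: 1 + 2 + 3 + 4 = 10
Wellington - Christchurch - Rotorua: 2 + 4 = 6
Wellington - Queenstown - Christchurch - Rotorua: 4 + 3 + 4 = 11
Wellington - Napier - Christchurch - Rotorua: 6 + 3 + 4 = 13
Shortest: 6.

6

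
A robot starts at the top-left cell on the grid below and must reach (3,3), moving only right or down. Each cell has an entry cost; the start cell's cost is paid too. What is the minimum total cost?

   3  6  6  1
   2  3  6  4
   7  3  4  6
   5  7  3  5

23

One optimal route is [0,0]→[1,0]→[1,1]→[2,1]→[2,2]→[3,2]→[3,3].
Its cost is 3 + 2 + 3 + 3 + 4 + 3 + 5 = 23.
For comparison, the top-then-right route costs 31.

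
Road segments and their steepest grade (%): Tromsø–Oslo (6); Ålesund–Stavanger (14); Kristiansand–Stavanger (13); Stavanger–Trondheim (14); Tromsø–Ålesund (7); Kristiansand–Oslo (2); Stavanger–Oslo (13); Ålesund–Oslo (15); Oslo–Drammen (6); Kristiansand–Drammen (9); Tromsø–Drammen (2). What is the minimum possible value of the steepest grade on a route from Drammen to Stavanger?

13

Some routes from Drammen to Stavanger:
Drammen → Tromsø → Oslo → Kristiansand → Stavanger: max(2, 6, 2, 13) = 13
Drammen → Oslo → Stavanger: max(6, 13) = 13
Drammen → Tromsø → Oslo → Stavanger: max(2, 6, 13) = 13
Drammen → Kristiansand → Stavanger: max(9, 13) = 13
Drammen → Kristiansand → Oslo → Stavanger: max(9, 2, 13) = 13
Drammen → Oslo → Kristiansand → Stavanger: max(6, 2, 13) = 13
The minimum achievable maximum is 13%.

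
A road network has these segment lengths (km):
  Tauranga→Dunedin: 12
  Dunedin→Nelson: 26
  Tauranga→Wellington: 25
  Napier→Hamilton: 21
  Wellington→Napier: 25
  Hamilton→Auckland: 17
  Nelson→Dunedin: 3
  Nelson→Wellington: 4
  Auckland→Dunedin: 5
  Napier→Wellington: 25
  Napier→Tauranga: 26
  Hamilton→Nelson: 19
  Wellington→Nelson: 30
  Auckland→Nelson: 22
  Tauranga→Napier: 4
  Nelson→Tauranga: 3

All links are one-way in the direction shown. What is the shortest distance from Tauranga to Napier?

Paths from Tauranga to Napier:
Tauranga→Napier: 4
Tauranga→Wellington→Napier: 25 + 25 = 50
Tauranga→Dunedin→Nelson→Wellington→Napier: 12 + 26 + 4 + 25 = 67
Best route has total 4 km.

4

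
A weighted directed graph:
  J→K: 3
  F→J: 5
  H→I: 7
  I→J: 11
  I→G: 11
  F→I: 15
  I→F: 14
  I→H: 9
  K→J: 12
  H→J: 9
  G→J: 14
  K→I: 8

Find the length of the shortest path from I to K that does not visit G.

Routes from I to K avoiding G:
I -> H -> J -> K: 9 + 9 + 3 = 21
I -> F -> J -> K: 14 + 5 + 3 = 22
I -> J -> K: 11 + 3 = 14
Shortest: 14.

14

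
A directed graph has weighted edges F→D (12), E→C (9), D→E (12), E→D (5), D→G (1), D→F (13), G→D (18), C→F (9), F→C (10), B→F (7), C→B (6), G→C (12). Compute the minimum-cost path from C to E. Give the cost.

Candidate routes:
C → B → F → D → E: 6 + 7 + 12 + 12 = 37
C → F → D → E: 9 + 12 + 12 = 33
The minimum is 33.

33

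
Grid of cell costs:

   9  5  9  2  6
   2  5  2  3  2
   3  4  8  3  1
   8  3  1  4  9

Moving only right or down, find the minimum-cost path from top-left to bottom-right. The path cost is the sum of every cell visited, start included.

Best path: [0,0] [1,0] [1,1] [1,2] [1,3] [1,4] [2,4] [3,4]
Cost: 9 + 2 + 5 + 2 + 3 + 2 + 1 + 9 = 33
(Top row then right column would cost 43.)

33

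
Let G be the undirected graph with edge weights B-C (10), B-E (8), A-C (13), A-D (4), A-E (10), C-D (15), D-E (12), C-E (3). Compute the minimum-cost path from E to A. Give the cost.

10

Checking several routes:
E→C→A: 3 + 13 = 16
E→D→A: 12 + 4 = 16
E→A: 10
E→C→D→A: 3 + 15 + 4 = 22
E→B→C→A: 8 + 10 + 13 = 31
Best route has total 10.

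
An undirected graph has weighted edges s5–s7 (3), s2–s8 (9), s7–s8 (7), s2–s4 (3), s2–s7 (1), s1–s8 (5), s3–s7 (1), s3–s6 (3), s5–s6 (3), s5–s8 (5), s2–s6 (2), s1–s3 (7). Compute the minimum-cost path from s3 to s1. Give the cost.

Comparing a few candidate routes:
s3 - s7 - s2 - s6 - s5 - s8 - s1: 1 + 1 + 2 + 3 + 5 + 5 = 17
s3 - s7 - s8 - s1: 1 + 7 + 5 = 13
s3 - s7 - s5 - s8 - s1: 1 + 3 + 5 + 5 = 14
s3 - s7 - s2 - s8 - s1: 1 + 1 + 9 + 5 = 16
s3 - s6 - s5 - s8 - s1: 3 + 3 + 5 + 5 = 16
s3 - s1: 7
Best route has total 7.

7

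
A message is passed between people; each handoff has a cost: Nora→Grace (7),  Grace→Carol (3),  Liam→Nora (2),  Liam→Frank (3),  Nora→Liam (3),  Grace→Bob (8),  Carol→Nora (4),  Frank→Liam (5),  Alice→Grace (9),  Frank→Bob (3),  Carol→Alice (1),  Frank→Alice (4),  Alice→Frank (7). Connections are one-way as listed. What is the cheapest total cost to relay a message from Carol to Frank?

8

Candidate routes:
Carol -> Alice -> Frank: 1 + 7 = 8
Carol -> Nora -> Liam -> Frank: 4 + 3 + 3 = 10
Best route has total 8.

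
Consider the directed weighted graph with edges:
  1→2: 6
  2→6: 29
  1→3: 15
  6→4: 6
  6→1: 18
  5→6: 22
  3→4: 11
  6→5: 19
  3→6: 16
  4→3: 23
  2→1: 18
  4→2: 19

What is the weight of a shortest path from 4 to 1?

Paths from 4 to 1:
4→2→1: 19 + 18 = 37
4→3→6→1: 23 + 16 + 18 = 57
4→2→6→1: 19 + 29 + 18 = 66
The minimum is 37.

37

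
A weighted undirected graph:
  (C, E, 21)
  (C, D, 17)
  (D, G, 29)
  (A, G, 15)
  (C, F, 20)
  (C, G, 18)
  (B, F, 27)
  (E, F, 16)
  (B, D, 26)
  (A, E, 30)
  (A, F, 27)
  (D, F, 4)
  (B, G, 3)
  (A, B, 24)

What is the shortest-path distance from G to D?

A few of the G→D routes:
G→B→F→D: 3 + 27 + 4 = 34
G→B→D: 3 + 26 = 29
G→C→D: 18 + 17 = 35
G→D: 29
The minimum is 29.

29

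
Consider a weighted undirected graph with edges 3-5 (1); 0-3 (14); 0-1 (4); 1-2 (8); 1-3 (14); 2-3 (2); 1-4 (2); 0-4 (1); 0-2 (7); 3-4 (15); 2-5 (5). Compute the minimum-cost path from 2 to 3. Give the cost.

A few of the 2→3 routes:
2 - 3: 2
2 - 1 - 3: 8 + 14 = 22
2 - 0 - 3: 7 + 14 = 21
2 - 5 - 3: 5 + 1 = 6
Shortest: 2.

2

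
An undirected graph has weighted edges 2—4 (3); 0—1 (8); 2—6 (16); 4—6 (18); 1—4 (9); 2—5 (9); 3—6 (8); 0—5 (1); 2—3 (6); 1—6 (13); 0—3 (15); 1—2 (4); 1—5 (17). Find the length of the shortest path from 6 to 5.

Comparing a few candidate routes:
6 - 1 - 0 - 5: 13 + 8 + 1 = 22
6 - 3 - 0 - 5: 8 + 15 + 1 = 24
6 - 3 - 2 - 5: 8 + 6 + 9 = 23
6 - 1 - 2 - 5: 13 + 4 + 9 = 26
6 - 2 - 5: 16 + 9 = 25
Shortest: 22.

22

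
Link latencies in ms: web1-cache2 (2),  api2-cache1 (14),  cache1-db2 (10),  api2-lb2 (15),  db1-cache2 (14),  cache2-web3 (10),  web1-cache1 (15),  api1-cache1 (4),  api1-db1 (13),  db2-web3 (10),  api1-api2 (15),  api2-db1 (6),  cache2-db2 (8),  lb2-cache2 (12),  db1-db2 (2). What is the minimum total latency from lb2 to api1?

A few of the lb2→api1 routes:
lb2-api2-api1: 15 + 15 = 30
lb2-api2-cache1-api1: 15 + 14 + 4 = 33
lb2-cache2-web1-cache1-api1: 12 + 2 + 15 + 4 = 33
The minimum is 30 ms.

30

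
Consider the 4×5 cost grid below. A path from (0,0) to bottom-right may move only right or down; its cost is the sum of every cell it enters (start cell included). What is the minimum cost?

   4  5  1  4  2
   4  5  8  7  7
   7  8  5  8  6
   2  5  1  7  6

One optimal route is [0,0] -> [0,1] -> [0,2] -> [0,3] -> [0,4] -> [1,4] -> [2,4] -> [3,4].
Its cost is 4 + 5 + 1 + 4 + 2 + 7 + 6 + 6 = 35.

35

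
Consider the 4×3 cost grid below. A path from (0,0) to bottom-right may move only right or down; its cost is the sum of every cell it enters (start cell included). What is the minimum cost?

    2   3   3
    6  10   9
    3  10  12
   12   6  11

38

One optimal route is r0c0 → r1c0 → r2c0 → r2c1 → r3c1 → r3c2.
Its cost is 2 + 6 + 3 + 10 + 6 + 11 = 38.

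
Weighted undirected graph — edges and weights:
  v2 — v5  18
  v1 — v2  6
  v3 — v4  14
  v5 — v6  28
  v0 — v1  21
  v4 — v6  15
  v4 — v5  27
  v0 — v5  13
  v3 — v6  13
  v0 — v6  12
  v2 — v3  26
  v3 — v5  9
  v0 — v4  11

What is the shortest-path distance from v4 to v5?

23

Some routes from v4 to v5:
v4→v6→v5: 15 + 28 = 43
v4→v6→v3→v5: 15 + 13 + 9 = 37
v4→v0→v5: 11 + 13 = 24
v4→v6→v0→v5: 15 + 12 + 13 = 40
v4→v5: 27
v4→v3→v5: 14 + 9 = 23
Shortest: 23.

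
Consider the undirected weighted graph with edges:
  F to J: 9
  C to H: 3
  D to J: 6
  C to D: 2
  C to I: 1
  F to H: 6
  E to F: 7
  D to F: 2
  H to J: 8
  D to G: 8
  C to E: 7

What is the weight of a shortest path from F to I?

5

A few of the F→I routes:
F-E-C-I: 7 + 7 + 1 = 15
F-D-J-H-C-I: 2 + 6 + 8 + 3 + 1 = 20
F-D-C-I: 2 + 2 + 1 = 5
F-H-C-I: 6 + 3 + 1 = 10
F-J-D-C-I: 9 + 6 + 2 + 1 = 18
F-J-H-C-I: 9 + 8 + 3 + 1 = 21
Best route has total 5.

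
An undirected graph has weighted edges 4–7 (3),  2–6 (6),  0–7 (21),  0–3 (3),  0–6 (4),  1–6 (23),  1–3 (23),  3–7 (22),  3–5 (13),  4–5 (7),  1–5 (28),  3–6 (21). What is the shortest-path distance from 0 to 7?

21

Some routes from 0 to 7:
0 - 3 - 7: 3 + 22 = 25
0 - 7: 21
0 - 6 - 3 - 7: 4 + 21 + 22 = 47
0 - 3 - 5 - 4 - 7: 3 + 13 + 7 + 3 = 26
The minimum is 21.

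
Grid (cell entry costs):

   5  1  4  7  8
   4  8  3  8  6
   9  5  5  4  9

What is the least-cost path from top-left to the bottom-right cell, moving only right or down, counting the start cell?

Best path: (0,0) → (0,1) → (0,2) → (1,2) → (2,2) → (2,3) → (2,4)
Cost: 5 + 1 + 4 + 3 + 5 + 4 + 9 = 31
(Top row then right column would cost 40.)

31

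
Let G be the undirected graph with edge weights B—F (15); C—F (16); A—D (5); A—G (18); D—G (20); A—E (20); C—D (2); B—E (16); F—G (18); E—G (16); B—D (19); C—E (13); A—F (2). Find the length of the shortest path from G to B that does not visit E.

33

Some routes from G to B avoiding E:
G-D-B: 20 + 19 = 39
G-F-B: 18 + 15 = 33
G-A-F-B: 18 + 2 + 15 = 35
Best route has total 33.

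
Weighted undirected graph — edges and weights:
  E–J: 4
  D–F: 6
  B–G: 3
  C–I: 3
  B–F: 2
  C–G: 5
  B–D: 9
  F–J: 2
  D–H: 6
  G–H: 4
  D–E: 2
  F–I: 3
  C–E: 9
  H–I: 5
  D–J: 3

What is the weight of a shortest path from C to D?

A few of the C→D routes:
C -> I -> F -> J -> E -> D: 3 + 3 + 2 + 4 + 2 = 14
C -> I -> F -> D: 3 + 3 + 6 = 12
C -> G -> H -> D: 5 + 4 + 6 = 15
C -> I -> F -> J -> D: 3 + 3 + 2 + 3 = 11
C -> I -> H -> D: 3 + 5 + 6 = 14
C -> E -> D: 9 + 2 = 11
Shortest: 11.

11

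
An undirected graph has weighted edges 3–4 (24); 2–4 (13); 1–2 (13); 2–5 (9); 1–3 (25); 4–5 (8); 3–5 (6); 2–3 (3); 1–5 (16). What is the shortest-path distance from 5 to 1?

Some routes from 5 to 1:
5-3-1: 6 + 25 = 31
5-4-2-1: 8 + 13 + 13 = 34
5-3-2-1: 6 + 3 + 13 = 22
5-2-1: 9 + 13 = 22
5-1: 16
5-2-3-1: 9 + 3 + 25 = 37
The minimum is 16.

16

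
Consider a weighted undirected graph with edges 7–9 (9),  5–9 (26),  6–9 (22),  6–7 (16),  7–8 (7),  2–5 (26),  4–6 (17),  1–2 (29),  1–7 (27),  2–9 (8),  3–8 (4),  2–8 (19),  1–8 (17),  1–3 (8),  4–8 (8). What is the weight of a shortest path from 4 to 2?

27

A few of the 4→2 routes:
4 -> 6 -> 7 -> 9 -> 2: 17 + 16 + 9 + 8 = 50
4 -> 8 -> 2: 8 + 19 = 27
4 -> 8 -> 7 -> 9 -> 2: 8 + 7 + 9 + 8 = 32
4 -> 6 -> 9 -> 2: 17 + 22 + 8 = 47
4 -> 8 -> 3 -> 1 -> 2: 8 + 4 + 8 + 29 = 49
Shortest: 27.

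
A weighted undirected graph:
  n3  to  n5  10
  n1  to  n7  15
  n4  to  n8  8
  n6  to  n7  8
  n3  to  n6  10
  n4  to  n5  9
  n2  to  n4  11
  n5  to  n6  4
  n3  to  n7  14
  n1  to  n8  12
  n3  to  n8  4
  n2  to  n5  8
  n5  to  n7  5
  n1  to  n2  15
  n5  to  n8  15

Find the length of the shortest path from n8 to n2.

19

Some routes from n8 to n2:
n8-n3-n5-n2: 4 + 10 + 8 = 22
n8-n1-n2: 12 + 15 = 27
n8-n3-n6-n5-n2: 4 + 10 + 4 + 8 = 26
n8-n4-n2: 8 + 11 = 19
n8-n4-n5-n2: 8 + 9 + 8 = 25
n8-n5-n2: 15 + 8 = 23
The minimum is 19.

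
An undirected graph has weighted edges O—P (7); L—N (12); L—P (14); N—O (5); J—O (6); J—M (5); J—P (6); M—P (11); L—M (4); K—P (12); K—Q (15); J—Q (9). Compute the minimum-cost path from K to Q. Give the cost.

Some routes from K to Q:
K -> P -> O -> J -> Q: 12 + 7 + 6 + 9 = 34
K -> P -> J -> Q: 12 + 6 + 9 = 27
K -> Q: 15
K -> P -> M -> J -> Q: 12 + 11 + 5 + 9 = 37
Best route has total 15.

15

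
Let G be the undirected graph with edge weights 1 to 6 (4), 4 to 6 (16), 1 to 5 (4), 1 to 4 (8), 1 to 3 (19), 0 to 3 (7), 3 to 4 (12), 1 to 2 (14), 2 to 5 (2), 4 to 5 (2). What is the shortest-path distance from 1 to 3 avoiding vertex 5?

Routes from 1 to 3 avoiding 5:
1 - 3: 19
1 - 4 - 3: 8 + 12 = 20
1 - 6 - 4 - 3: 4 + 16 + 12 = 32
Shortest: 19.

19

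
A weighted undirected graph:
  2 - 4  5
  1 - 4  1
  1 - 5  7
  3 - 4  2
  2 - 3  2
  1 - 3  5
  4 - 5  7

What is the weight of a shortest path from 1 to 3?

3

Some routes from 1 to 3:
1 → 3: 5
1 → 4 → 3: 1 + 2 = 3
1 → 4 → 2 → 3: 1 + 5 + 2 = 8
The minimum is 3.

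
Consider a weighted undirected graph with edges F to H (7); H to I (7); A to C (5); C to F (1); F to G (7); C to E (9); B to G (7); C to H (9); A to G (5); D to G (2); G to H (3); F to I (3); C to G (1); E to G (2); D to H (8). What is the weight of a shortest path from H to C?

A few of the H→C routes:
H→C: 9
H→G→F→C: 3 + 7 + 1 = 11
H→G→C: 3 + 1 = 4
H→F→C: 7 + 1 = 8
Shortest: 4.

4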